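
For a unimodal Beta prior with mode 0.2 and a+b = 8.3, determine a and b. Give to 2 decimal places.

Since the density peak of Beta(a,b) is at (a−1)/(a+b−2),
a = 1 + 0.2(8.3−2) = 2.26 and b = 8.3 − 2.26 = 6.04.

a = 2.26, b = 6.04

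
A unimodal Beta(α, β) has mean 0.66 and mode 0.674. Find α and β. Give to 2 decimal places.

Let s = α+β. Mean gives α = μs = 0.66s; mode gives (α−1)/(s−2) = 0.674.
Substituting: 0.66s − 1 = 0.674(s−2) = 0.674s − 1.348, so -0.014s = -0.348 and s = 24.8571.
Then α = 0.66×24.8571 = 16.41 and β = s−α = 8.45.

α = 16.41, β = 8.45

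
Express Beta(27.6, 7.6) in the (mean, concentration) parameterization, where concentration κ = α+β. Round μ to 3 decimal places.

μ = 0.784, κ = 35.2

κ = α+β = 27.6+7.6 = 35.2; μ = α/κ = 27.6/35.2 = 0.784.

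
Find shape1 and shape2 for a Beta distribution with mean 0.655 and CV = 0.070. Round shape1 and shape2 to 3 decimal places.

σ = CV·μ = 0.070×0.655 = 0.04585, so σ² = 0.002102.
s+1 = μ(1−μ)/σ² = 0.225975/0.002102 = 107.4934, so s = shape1+shape2 = 106.4934.
shape1 = μs = 69.753, shape2 = (1−μ)s = 36.740.

shape1 = 69.753, shape2 = 36.740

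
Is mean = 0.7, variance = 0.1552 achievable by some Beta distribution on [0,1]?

A Beta with mean μ has variance μ(1−μ)/(α+β+1) < μ(1−μ).
Here μ(1−μ) = 0.7×0.3 = 0.21, and 0.1552 < 0.21.

Yes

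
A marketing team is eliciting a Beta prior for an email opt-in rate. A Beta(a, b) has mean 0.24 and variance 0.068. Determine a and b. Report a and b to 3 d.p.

a = 0.404, b = 1.279

Write ν = a+b; then a = μν and Var = μ(1−μ)/(ν+1).
ν = μ(1−μ)/Var − 1 = 0.1824/0.068 − 1 = 1.6824.
a = 0.24·1.6824 = 0.404, b = 0.76·1.6824 = 1.279.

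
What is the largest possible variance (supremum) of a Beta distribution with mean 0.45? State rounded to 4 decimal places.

0.2475

For fixed mean μ the Beta variance is μ(1−μ)/(α+β+1), increasing as α+β decreases.
Its least upper bound (not attained) is μ(1−μ) = 0.45·0.55 = 0.2475.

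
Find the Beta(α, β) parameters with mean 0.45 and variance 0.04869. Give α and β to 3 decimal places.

By moment matching, α+β = μ(1−μ)/σ² − 1 = (0.45·0.55)/0.04869 − 1 = 5.0832 − 1 = 4.0832.
Since α/(α+β) = μ, α = 0.45·4.0832 = 1.837 and β = 0.55·4.0832 = 2.246.

α = 1.837, β = 2.246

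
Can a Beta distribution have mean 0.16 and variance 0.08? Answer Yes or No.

Yes

The Beta variance bound is σ² < μ(1−μ).
Here μ(1−μ) = 0.16×0.84 = 0.1344, and 0.08 < 0.1344.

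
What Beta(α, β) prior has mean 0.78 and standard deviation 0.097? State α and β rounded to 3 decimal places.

First σ² = 0.009409. Setting α = μn, β = (1−μ)n with n = α+β,
μ(1−μ)/(n+1) = 0.009409 ⇒ n+1 = 0.1716/0.009409 = 18.2379 ⇒ n = 17.2379.
Hence α = 0.78×17.2379 = 13.446, β = 0.22×17.2379 = 3.792.

α = 13.446, β = 3.792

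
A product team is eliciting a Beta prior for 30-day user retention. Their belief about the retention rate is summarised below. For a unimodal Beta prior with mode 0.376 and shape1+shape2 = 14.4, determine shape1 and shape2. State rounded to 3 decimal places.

Mode = (shape1−1)/(κ−2) with κ = shape1+shape2, so shape1−1 = 0.376·12.4 = 4.662.
shape1 = 5.662; shape2 = κ − shape1 = 8.738.

shape1 = 5.662, shape2 = 8.738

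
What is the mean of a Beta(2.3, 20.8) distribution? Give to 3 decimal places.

The Beta mean is α/(α+β) = 2.3/(2.3+20.8) = 0.100.

0.100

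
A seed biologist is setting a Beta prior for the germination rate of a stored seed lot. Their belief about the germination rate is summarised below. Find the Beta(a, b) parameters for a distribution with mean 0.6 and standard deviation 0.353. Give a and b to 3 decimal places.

a = 0.556, b = 0.370

First σ² = 0.124609. Setting a = μn, b = (1−μ)n with n = a+b,
μ(1−μ)/(n+1) = 0.124609 ⇒ n+1 = 0.24/0.124609 = 1.9260 ⇒ n = 0.9260.
Hence a = 0.6×0.9260 = 0.556, b = 0.4×0.9260 = 0.370.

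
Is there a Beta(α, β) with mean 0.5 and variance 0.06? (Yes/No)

For any Beta, Var(X) < E[X]·(1−E[X]).
Here μ(1−μ) = 0.5×0.5 = 0.25, and 0.06 < 0.25.

Yes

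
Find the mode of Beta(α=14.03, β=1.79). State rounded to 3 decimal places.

The density x^(α−1)(1−x)^(β−1) is maximised at (α−1)/(α+β−2) = 13.03/13.82 = 0.943.

0.943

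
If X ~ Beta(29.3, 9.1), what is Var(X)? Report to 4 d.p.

α+β = 38.4 and αβ = 266.63, so Var = αβ/[(α+β)²(α+β+1)] = 266.63/58097.664 = 0.0046.

0.0046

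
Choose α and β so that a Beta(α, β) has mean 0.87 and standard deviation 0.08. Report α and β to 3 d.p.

α = 14.505, β = 2.167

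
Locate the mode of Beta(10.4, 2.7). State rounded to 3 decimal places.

The density x^(α−1)(1−x)^(β−1) is maximised at (α−1)/(α+β−2) = 9.4/11.1 = 0.847.

0.847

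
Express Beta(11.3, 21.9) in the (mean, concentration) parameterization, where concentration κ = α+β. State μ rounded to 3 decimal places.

κ = α+β = 11.3+21.9 = 33.2; μ = α/κ = 11.3/33.2 = 0.340.

μ = 0.340, κ = 33.2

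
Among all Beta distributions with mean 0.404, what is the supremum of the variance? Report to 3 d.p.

Var = μ(1−μ)/(α+β+1), which approaches μ(1−μ) as α+β → 0.
So the supremum is μ(1−μ) = 0.404×0.596 = 0.241.

0.241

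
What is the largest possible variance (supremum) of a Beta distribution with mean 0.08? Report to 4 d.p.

For fixed mean μ the Beta variance is μ(1−μ)/(α+β+1), increasing as α+β decreases.
Its least upper bound (not attained) is μ(1−μ) = 0.08·0.92 = 0.0736.

0.0736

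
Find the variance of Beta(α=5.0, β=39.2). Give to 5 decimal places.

0.00222

α+β = 44.2 and αβ = 196.00, so Var = αβ/[(α+β)²(α+β+1)] = 196.00/88304.528 = 0.00222.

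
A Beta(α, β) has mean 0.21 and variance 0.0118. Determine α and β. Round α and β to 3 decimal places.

α = 2.742, β = 10.317

By moment matching, α+β = μ(1−μ)/σ² − 1 = (0.21·0.79)/0.0118 − 1 = 14.0593 − 1 = 13.0593.
Since α/(α+β) = μ, α = 0.21·13.0593 = 2.742 and β = 0.79·13.0593 = 10.317.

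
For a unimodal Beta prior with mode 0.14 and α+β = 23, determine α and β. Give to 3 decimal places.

α = 3.940, β = 19.060

For α,β>1 the mode is (α−1)/(α+β−2), so α = mode·(κ−2)+1 = 0.14×21+1 = 3.940.
And β = (1−mode)·(κ−2)+1 = 0.86×21+1 = 19.060.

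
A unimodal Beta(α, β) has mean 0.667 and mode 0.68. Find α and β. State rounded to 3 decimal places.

α = 18.471, β = 9.222

With s = α+β: μ = α/s and mode = (α−1)/(s−2). Eliminating α = μs,
μs − 1 = m(s−2) ⇒ s(μ−m) = 1−2m ⇒ s = -0.36/-0.013 = 27.6923.
So α = μs = 18.471, β = (1−μ)s = 9.222.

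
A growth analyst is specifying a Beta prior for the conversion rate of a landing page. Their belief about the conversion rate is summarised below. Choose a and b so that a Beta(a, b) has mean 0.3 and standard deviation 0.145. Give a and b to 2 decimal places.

σ² = 0.145² = 0.021025.
With s = a+b, Var = μ(1−μ)/(s+1), so s+1 = (0.3×0.7)/0.021025 = 9.9881 and s = 8.9881.
a = μs = 2.70, b = (1−μ)s = 6.29.

a = 2.70, b = 6.29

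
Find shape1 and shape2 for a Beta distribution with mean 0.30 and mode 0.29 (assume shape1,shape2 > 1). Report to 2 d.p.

shape1 = 12.60, shape2 = 29.40

With s = shape1+shape2: μ = shape1/s and mode = (shape1−1)/(s−2). Eliminating shape1 = μs,
μs − 1 = m(s−2) ⇒ s(μ−m) = 1−2m ⇒ s = 0.42/0.01 = 42.0000.
So shape1 = μs = 12.60, shape2 = (1−μ)s = 29.40.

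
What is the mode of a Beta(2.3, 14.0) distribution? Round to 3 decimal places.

The density x^(α−1)(1−x)^(β−1) is maximised at (α−1)/(α+β−2) = 1.3/14.3 = 0.091.

0.091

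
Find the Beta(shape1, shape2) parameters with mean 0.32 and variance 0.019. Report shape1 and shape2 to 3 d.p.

Write ν = shape1+shape2; then shape1 = μν and Var = μ(1−μ)/(ν+1).
ν = μ(1−μ)/Var − 1 = 0.2176/0.019 − 1 = 10.4526.
shape1 = 0.32·10.4526 = 3.345, shape2 = 0.68·10.4526 = 7.108.

shape1 = 3.345, shape2 = 7.108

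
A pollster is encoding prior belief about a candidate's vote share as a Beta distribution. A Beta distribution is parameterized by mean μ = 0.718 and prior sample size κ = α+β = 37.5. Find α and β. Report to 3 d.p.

α = 26.925, β = 10.575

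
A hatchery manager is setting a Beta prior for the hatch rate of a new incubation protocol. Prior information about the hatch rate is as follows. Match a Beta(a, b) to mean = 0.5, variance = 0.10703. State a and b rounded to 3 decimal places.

By moment matching, a+b = μ(1−μ)/σ² − 1 = (0.5·0.5)/0.10703 − 1 = 2.3358 − 1 = 1.3358.
Since a/(a+b) = μ, a = 0.5·1.3358 = 0.668 and b = 0.5·1.3358 = 0.668.

a = 0.668, b = 0.668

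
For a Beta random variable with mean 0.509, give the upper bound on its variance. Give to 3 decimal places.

0.250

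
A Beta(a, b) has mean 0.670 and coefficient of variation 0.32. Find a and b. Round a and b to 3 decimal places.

a = 2.553, b = 1.257

σ = CV·μ = 0.32×0.670 = 0.21440, so σ² = 0.045967.
s+1 = μ(1−μ)/σ² = 0.221100/0.045967 = 4.8099, so s = a+b = 3.8099.
a = μs = 2.553, b = (1−μ)s = 1.257.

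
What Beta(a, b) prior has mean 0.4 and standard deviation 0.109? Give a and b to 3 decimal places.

First σ² = 0.011881. Setting a = μn, b = (1−μ)n with n = a+b,
μ(1−μ)/(n+1) = 0.011881 ⇒ n+1 = 0.24/0.011881 = 20.2003 ⇒ n = 19.2003.
Hence a = 0.4×19.2003 = 7.680, b = 0.6×19.2003 = 11.520.

a = 7.680, b = 11.520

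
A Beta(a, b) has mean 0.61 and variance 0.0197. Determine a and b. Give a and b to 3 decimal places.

By moment matching, a+b = μ(1−μ)/σ² − 1 = (0.61·0.39)/0.0197 − 1 = 12.0761 − 1 = 11.0761.
Since a/(a+b) = μ, a = 0.61·11.0761 = 6.756 and b = 0.39·11.0761 = 4.320.

a = 6.756, b = 4.320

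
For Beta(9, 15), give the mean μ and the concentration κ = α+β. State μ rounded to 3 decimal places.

μ = 0.375, κ = 24

κ = α+β = 9+15 = 24; μ = α/κ = 9/24 = 0.375.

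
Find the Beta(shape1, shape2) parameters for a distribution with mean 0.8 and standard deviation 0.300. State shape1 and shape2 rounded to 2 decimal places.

shape1 = 0.62, shape2 = 0.16

σ² = 0.300² = 0.090000.
With s = shape1+shape2, Var = μ(1−μ)/(s+1), so s+1 = (0.8×0.2)/0.090000 = 1.7778 and s = 0.7778.
shape1 = μs = 0.62, shape2 = (1−μ)s = 0.16.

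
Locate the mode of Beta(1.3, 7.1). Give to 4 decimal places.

With α,β > 1, mode = (α−1)/(α+β−2) = 0.3/6.4 = 0.0469.

0.0469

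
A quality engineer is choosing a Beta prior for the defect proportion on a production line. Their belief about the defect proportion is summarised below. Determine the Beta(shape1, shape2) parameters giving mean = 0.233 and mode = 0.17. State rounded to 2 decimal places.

shape1 = 2.44, shape2 = 8.04

Let s = shape1+shape2. Mean gives shape1 = μs = 0.233s; mode gives (shape1−1)/(s−2) = 0.17.
Substituting: 0.233s − 1 = 0.17(s−2) = 0.17s − 0.34, so 0.063s = 0.66 and s = 10.4762.
Then shape1 = 0.233×10.4762 = 2.44 and shape2 = s−shape1 = 8.04.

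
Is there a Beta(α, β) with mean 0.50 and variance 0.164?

A Beta with mean μ has variance μ(1−μ)/(α+β+1) < μ(1−μ).
Here μ(1−μ) = 0.50×0.50 = 0.2500, and 0.164 < 0.2500.

Yes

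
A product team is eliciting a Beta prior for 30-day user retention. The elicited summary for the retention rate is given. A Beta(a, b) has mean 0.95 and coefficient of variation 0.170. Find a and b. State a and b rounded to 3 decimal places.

a = 0.780, b = 0.041

σ = CV·μ = 0.170×0.95 = 0.16150, so σ² = 0.026082.
s+1 = μ(1−μ)/σ² = 0.0475/0.026082 = 1.8212, so s = a+b = 0.8212.
a = μs = 0.780, b = (1−μ)s = 0.041.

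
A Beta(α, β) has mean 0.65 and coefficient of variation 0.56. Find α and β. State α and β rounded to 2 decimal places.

Var = (CV·μ)² = (0.56×0.65)² = 0.132496.
α+β = μ(1−μ)/Var − 1 = 0.2275/0.132496 − 1 = 0.7170.
Thus α = 0.65·0.7170 = 0.47 and β = 0.35·0.7170 = 0.25.

α = 0.47, β = 0.25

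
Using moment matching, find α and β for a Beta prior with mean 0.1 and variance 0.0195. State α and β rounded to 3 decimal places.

α = 0.362, β = 3.254

By moment matching, α+β = μ(1−μ)/σ² − 1 = (0.1·0.9)/0.0195 − 1 = 4.6154 − 1 = 3.6154.
Since α/(α+β) = μ, α = 0.1·3.6154 = 0.362 and β = 0.9·3.6154 = 3.254.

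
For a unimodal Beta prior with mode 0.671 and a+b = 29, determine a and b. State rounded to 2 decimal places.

a = 19.12, b = 9.88

Since the density peak of Beta(a,b) is at (a−1)/(a+b−2),
a = 1 + 0.671(29−2) = 19.12 and b = 29 − 19.12 = 9.88.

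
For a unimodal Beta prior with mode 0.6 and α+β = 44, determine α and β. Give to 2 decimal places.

Mode = (α−1)/(κ−2) with κ = α+β, so α−1 = 0.6·42 = 25.20.
α = 26.20; β = κ − α = 17.80.

α = 26.20, β = 17.80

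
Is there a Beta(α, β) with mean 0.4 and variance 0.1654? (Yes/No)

Yes

For any Beta, Var(X) < E[X]·(1−E[X]).
Here μ(1−μ) = 0.4×0.6 = 0.24, and 0.1654 < 0.24.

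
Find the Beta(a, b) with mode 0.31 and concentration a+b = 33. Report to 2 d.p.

a = 10.61, b = 22.39

Since the density peak of Beta(a,b) is at (a−1)/(a+b−2),
a = 1 + 0.31(33−2) = 10.61 and b = 33 − 10.61 = 22.39.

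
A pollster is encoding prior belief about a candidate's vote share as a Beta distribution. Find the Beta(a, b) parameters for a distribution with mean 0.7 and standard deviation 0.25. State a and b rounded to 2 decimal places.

a = 1.65, b = 0.71

σ² = 0.25² = 0.0625.
With s = a+b, Var = μ(1−μ)/(s+1), so s+1 = (0.7×0.3)/0.0625 = 3.3600 and s = 2.3600.
a = μs = 1.65, b = (1−μ)s = 0.71.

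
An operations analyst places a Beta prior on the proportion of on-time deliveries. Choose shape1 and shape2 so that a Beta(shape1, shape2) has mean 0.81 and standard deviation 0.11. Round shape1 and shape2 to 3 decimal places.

shape1 = 9.492, shape2 = 2.227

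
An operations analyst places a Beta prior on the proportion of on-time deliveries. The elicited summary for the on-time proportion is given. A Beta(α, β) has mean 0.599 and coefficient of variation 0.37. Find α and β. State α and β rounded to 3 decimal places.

α = 2.330, β = 1.560

Var = (CV·μ)² = (0.37×0.599)² = 0.049120.
α+β = μ(1−μ)/Var − 1 = 0.240199/0.049120 − 1 = 3.8901.
Thus α = 0.599·3.8901 = 2.330 and β = 0.401·3.8901 = 1.560.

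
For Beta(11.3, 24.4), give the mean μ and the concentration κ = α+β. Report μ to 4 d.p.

κ = α+β = 11.3+24.4 = 35.7; μ = α/κ = 11.3/35.7 = 0.3165.

μ = 0.3165, κ = 35.7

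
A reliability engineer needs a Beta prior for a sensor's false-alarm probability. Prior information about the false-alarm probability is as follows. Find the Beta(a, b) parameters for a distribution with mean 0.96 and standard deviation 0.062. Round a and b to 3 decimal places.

a = 8.630, b = 0.360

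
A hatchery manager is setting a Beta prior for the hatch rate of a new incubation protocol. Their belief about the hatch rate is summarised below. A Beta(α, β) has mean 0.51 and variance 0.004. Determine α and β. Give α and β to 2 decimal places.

α = 31.35, β = 30.12

Write ν = α+β; then α = μν and Var = μ(1−μ)/(ν+1).
ν = μ(1−μ)/Var − 1 = 0.2499/0.004 − 1 = 61.4750.
α = 0.51·61.4750 = 31.35, β = 0.49·61.4750 = 30.12.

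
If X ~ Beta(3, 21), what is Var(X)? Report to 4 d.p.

0.0044

Var = αβ/[(α+β)²(α+β+1)] = (3×21)/(24²×25) = 63/14400 = 0.0044.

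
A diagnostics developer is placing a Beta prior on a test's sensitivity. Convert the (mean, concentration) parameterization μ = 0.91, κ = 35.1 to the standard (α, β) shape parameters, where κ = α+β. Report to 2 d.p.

α = 31.94, β = 3.16

Split κ in proportion μ : (1−μ): α = 0.91·35.1 = 31.94, β = 35.1 − 31.94 = 3.16.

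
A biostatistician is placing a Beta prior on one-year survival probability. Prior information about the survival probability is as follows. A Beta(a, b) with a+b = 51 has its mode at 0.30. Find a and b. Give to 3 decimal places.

a = 15.700, b = 35.300

Since the density peak of Beta(a,b) is at (a−1)/(a+b−2),
a = 1 + 0.30(51−2) = 15.700 and b = 51 − 15.700 = 35.300.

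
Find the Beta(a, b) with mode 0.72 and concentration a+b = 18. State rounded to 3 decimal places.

a = 12.520, b = 5.480

Since the density peak of Beta(a,b) is at (a−1)/(a+b−2),
a = 1 + 0.72(18−2) = 12.520 and b = 18 − 12.520 = 5.480.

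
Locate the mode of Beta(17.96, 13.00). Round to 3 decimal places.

The density x^(α−1)(1−x)^(β−1) is maximised at (α−1)/(α+β−2) = 16.96/28.96 = 0.586.

0.586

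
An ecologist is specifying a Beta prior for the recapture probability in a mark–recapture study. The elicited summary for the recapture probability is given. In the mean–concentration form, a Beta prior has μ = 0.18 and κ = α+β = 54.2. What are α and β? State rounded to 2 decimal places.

Split κ in proportion μ : (1−μ): α = 0.18·54.2 = 9.76, β = 54.2 − 9.76 = 44.44.

α = 9.76, β = 44.44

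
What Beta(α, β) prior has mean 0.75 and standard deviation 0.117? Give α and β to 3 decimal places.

α = 9.523, β = 3.174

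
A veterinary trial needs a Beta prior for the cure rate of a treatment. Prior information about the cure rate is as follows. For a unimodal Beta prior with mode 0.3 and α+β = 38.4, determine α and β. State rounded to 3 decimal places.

Since the density peak of Beta(α,β) is at (α−1)/(α+β−2),
α = 1 + 0.3(38.4−2) = 11.920 and β = 38.4 − 11.920 = 26.480.

α = 11.920, β = 26.480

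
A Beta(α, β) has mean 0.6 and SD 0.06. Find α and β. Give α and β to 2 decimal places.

α = 39.40, β = 26.27

Variance = 0.06² = 0.0036. The moment-matching identity α+β = μ(1−μ)/Var − 1 gives
α+β = 0.24/0.0036 − 1 = 65.6667, so α = μ·65.6667 = 39.40 and β = (1−μ)·65.6667 = 26.27.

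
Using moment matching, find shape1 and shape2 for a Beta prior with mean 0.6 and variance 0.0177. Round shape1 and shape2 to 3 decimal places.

shape1 = 7.536, shape2 = 5.024

By moment matching, shape1+shape2 = μ(1−μ)/σ² − 1 = (0.6·0.4)/0.0177 − 1 = 13.5593 − 1 = 12.5593.
Since shape1/(shape1+shape2) = μ, shape1 = 0.6·12.5593 = 7.536 and shape2 = 0.4·12.5593 = 5.024.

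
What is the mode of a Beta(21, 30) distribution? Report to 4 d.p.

0.4082

With α,β > 1, mode = (α−1)/(α+β−2) = 20/49 = 0.4082.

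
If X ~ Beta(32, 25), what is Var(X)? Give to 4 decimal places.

0.0042

μ = 32/57 = 0.561404; Var = μ(1−μ)/(α+β+1) = 0.2462296/58 = 0.0042.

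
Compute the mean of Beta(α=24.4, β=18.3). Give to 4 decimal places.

0.5714

The Beta mean is α/(α+β) = 24.4/(24.4+18.3) = 0.5714.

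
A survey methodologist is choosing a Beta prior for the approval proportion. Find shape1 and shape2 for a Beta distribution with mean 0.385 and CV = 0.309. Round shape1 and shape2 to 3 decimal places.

shape1 = 6.056, shape2 = 9.674

Var = (CV·μ)² = (0.309×0.385)² = 0.014153.
shape1+shape2 = μ(1−μ)/Var − 1 = 0.236775/0.014153 − 1 = 15.7301.
Thus shape1 = 0.385·15.7301 = 6.056 and shape2 = 0.615·15.7301 = 9.674.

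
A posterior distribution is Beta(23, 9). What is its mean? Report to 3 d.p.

The Beta mean is α/(α+β) = 23/(23+9) = 0.719.

0.719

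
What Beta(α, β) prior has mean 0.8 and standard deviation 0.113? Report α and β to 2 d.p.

α = 9.22, β = 2.31

σ² = 0.113² = 0.012769.
With s = α+β, Var = μ(1−μ)/(s+1), so s+1 = (0.8×0.2)/0.012769 = 12.5303 and s = 11.5303.
α = μs = 9.22, β = (1−μ)s = 2.31.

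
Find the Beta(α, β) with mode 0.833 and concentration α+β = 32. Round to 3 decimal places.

α = 25.990, β = 6.010

Mode = (α−1)/(κ−2) with κ = α+β, so α−1 = 0.833·30 = 24.990.
α = 25.990; β = κ − α = 6.010.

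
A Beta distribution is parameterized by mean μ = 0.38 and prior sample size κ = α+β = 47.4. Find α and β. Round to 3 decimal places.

α = 18.012, β = 29.388

Split κ in proportion μ : (1−μ): α = 0.38·47.4 = 18.012, β = 47.4 − 18.012 = 29.388.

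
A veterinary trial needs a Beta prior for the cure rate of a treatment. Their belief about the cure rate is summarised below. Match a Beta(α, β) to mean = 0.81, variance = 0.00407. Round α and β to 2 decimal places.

α = 29.82, β = 6.99

Let s = α+β. The Beta variance is μ(1−μ)/(s+1).
So s+1 = μ(1−μ)/σ² = (0.81×0.19)/0.00407 = 0.1539/0.00407 = 37.8133, giving s = 36.8133.
Then α = μs = 0.81×36.8133 = 29.82 and β = (1−μ)s = 0.19×36.8133 = 6.99.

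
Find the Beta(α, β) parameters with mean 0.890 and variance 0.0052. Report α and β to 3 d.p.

Write ν = α+β; then α = μν and Var = μ(1−μ)/(ν+1).
ν = μ(1−μ)/Var − 1 = 0.097900/0.0052 − 1 = 17.8269.
α = 0.890·17.8269 = 15.866, β = 0.110·17.8269 = 1.961.

α = 15.866, β = 1.961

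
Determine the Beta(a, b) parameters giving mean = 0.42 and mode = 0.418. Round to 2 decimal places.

With s = a+b: μ = a/s and mode = (a−1)/(s−2). Eliminating a = μs,
μs − 1 = m(s−2) ⇒ s(μ−m) = 1−2m ⇒ s = 0.164/0.002 = 82.0000.
So a = μs = 34.44, b = (1−μ)s = 47.56.

a = 34.44, b = 47.56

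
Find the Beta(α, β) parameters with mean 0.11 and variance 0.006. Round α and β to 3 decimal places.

Write ν = α+β; then α = μν and Var = μ(1−μ)/(ν+1).
ν = μ(1−μ)/Var − 1 = 0.0979/0.006 − 1 = 15.3167.
α = 0.11·15.3167 = 1.685, β = 0.89·15.3167 = 13.632.

α = 1.685, β = 13.632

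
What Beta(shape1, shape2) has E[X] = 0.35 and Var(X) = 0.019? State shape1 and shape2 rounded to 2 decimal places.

Let s = shape1+shape2. The Beta variance is μ(1−μ)/(s+1).
So s+1 = μ(1−μ)/σ² = (0.35×0.65)/0.019 = 0.2275/0.019 = 11.9737, giving s = 10.9737.
Then shape1 = μs = 0.35×10.9737 = 3.84 and shape2 = (1−μ)s = 0.65×10.9737 = 7.13.

shape1 = 3.84, shape2 = 7.13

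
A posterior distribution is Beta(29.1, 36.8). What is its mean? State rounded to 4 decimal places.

0.4416

The Beta mean is α/(α+β) = 29.1/(29.1+36.8) = 0.4416.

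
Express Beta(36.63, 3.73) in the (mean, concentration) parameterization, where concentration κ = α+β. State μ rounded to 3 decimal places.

κ = α+β = 36.63+3.73 = 40.36; μ = α/κ = 36.63/40.36 = 0.908.

μ = 0.908, κ = 40.36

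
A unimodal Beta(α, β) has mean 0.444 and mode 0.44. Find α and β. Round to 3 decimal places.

With s = α+β: μ = α/s and mode = (α−1)/(s−2). Eliminating α = μs,
μs − 1 = m(s−2) ⇒ s(μ−m) = 1−2m ⇒ s = 0.12/0.004 = 30.0000.
So α = μs = 13.320, β = (1−μ)s = 16.680.

α = 13.320, β = 16.680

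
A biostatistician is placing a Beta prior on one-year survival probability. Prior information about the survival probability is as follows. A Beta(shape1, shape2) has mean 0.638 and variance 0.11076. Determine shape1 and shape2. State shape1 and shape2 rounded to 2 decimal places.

shape1 = 0.69, shape2 = 0.39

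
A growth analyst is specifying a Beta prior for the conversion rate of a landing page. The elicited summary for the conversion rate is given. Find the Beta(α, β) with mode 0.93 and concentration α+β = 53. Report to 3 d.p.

α = 48.430, β = 4.570

Since the density peak of Beta(α,β) is at (α−1)/(α+β−2),
α = 1 + 0.93(53−2) = 48.430 and β = 53 − 48.430 = 4.570.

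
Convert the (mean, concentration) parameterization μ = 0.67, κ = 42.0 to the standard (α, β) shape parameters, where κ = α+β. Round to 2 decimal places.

α = 28.14, β = 13.86

α = μκ = 0.67×42.0 = 28.14 and β = (1−μ)κ = 0.33×42.0 = 13.86.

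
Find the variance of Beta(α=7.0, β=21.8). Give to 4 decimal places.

α+β = 28.8 and αβ = 152.60, so Var = αβ/[(α+β)²(α+β+1)] = 152.60/24717.312 = 0.0062.

0.0062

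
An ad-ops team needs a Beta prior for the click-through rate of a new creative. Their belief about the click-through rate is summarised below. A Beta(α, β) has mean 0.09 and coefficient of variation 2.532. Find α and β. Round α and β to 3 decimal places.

σ = CV·μ = 2.532×0.09 = 0.22788, so σ² = 0.051929.
s+1 = μ(1−μ)/σ² = 0.0819/0.051929 = 1.5771, so s = α+β = 0.5771.
α = μs = 0.052, β = (1−μ)s = 0.525.

α = 0.052, β = 0.525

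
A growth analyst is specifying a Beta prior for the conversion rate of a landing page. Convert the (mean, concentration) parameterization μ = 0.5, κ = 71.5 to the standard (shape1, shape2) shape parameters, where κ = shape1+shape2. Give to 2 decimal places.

shape1 = 35.75, shape2 = 35.75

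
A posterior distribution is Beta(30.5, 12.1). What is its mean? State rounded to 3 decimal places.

E[X] = α/(α+β) = 30.5/42.6 = 0.716.

0.716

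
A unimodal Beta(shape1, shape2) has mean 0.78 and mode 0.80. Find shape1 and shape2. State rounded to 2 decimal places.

shape1 = 23.40, shape2 = 6.60

With s = shape1+shape2: μ = shape1/s and mode = (shape1−1)/(s−2). Eliminating shape1 = μs,
μs − 1 = m(s−2) ⇒ s(μ−m) = 1−2m ⇒ s = -0.60/-0.02 = 30.0000.
So shape1 = μs = 23.40, shape2 = (1−μ)s = 6.60.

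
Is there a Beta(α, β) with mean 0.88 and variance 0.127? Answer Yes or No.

No

The Beta variance bound is σ² < μ(1−μ).
Here μ(1−μ) = 0.88×0.12 = 0.1056, and 0.127 ≥ 0.1056.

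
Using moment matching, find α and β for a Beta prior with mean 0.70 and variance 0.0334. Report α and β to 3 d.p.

Let s = α+β. The Beta variance is μ(1−μ)/(s+1).
So s+1 = μ(1−μ)/σ² = (0.70×0.30)/0.0334 = 0.2100/0.0334 = 6.2874, giving s = 5.2874.
Then α = μs = 0.70×5.2874 = 3.701 and β = (1−μ)s = 0.30×5.2874 = 1.586.

α = 3.701, β = 1.586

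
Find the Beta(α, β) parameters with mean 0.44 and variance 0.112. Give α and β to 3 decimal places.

Let s = α+β. The Beta variance is μ(1−μ)/(s+1).
So s+1 = μ(1−μ)/σ² = (0.44×0.56)/0.112 = 0.2464/0.112 = 2.2000, giving s = 1.2000.
Then α = μs = 0.44×1.2000 = 0.528 and β = (1−μ)s = 0.56×1.2000 = 0.672.

α = 0.528, β = 0.672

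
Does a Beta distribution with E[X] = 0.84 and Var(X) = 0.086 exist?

A Beta with mean μ has variance μ(1−μ)/(α+β+1) < μ(1−μ).
Here μ(1−μ) = 0.84×0.16 = 0.1344, and 0.086 < 0.1344.

Yes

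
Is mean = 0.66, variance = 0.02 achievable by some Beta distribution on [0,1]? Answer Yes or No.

For any Beta, Var(X) < E[X]·(1−E[X]).
Here μ(1−μ) = 0.66×0.34 = 0.2244, and 0.02 < 0.2244.

Yes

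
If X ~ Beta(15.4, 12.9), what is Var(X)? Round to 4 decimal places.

0.0085

α+β = 28.3 and αβ = 198.66, so Var = αβ/[(α+β)²(α+β+1)] = 198.66/23466.077 = 0.0085.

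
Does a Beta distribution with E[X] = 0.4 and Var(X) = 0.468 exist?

No

The Beta variance bound is σ² < μ(1−μ).
Here μ(1−μ) = 0.4×0.6 = 0.24, and 0.468 ≥ 0.24.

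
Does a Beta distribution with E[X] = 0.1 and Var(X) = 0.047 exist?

Yes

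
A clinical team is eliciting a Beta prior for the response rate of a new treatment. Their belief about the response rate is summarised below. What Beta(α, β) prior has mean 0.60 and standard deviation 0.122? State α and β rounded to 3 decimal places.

α = 9.075, β = 6.050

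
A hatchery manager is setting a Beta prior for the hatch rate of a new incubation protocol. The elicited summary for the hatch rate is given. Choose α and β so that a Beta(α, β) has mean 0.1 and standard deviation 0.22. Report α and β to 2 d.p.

α = 0.09, β = 0.77

Variance = 0.22² = 0.0484. The moment-matching identity α+β = μ(1−μ)/Var − 1 gives
α+β = 0.09/0.0484 − 1 = 0.8595, so α = μ·0.8595 = 0.09 and β = (1−μ)·0.8595 = 0.77.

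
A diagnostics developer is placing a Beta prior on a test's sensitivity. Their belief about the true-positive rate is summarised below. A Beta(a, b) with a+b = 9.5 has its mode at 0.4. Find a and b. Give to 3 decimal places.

a = 4.000, b = 5.500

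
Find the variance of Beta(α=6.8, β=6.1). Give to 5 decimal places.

μ = 6.8/12.9 = 0.527132; Var = μ(1−μ)/(α+β+1) = 0.2492639/13.9 = 0.01793.

0.01793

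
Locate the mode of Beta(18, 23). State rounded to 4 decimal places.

With α,β > 1, mode = (α−1)/(α+β−2) = 17/39 = 0.4359.

0.4359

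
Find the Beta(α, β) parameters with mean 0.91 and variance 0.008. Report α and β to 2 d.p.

α = 8.41, β = 0.83

Write ν = α+β; then α = μν and Var = μ(1−μ)/(ν+1).
ν = μ(1−μ)/Var − 1 = 0.0819/0.008 − 1 = 9.2375.
α = 0.91·9.2375 = 8.41, β = 0.09·9.2375 = 0.83.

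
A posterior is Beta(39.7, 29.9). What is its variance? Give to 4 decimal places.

Var = αβ/[(α+β)²(α+β+1)] = (39.7×29.9)/(69.6²×70.6) = 1187.03/341997.696 = 0.0035.

0.0035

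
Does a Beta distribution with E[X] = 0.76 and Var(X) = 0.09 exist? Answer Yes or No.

A Beta with mean μ has variance μ(1−μ)/(α+β+1) < μ(1−μ).
Here μ(1−μ) = 0.76×0.24 = 0.1824, and 0.09 < 0.1824.

Yes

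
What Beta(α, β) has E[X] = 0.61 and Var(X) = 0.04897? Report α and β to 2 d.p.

Write ν = α+β; then α = μν and Var = μ(1−μ)/(ν+1).
ν = μ(1−μ)/Var − 1 = 0.2379/0.04897 − 1 = 3.8581.
α = 0.61·3.8581 = 2.35, β = 0.39·3.8581 = 1.50.

α = 2.35, β = 1.50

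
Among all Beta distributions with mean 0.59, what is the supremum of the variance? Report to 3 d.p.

0.242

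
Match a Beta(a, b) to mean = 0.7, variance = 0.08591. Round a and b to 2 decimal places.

a = 1.01, b = 0.43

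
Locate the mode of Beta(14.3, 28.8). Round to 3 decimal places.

0.324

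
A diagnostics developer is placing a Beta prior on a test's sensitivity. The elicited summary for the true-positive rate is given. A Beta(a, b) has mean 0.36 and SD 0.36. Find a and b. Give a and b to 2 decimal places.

Variance = 0.36² = 0.1296. The moment-matching identity a+b = μ(1−μ)/Var − 1 gives
a+b = 0.2304/0.1296 − 1 = 0.7778, so a = μ·0.7778 = 0.28 and b = (1−μ)·0.7778 = 0.50.

a = 0.28, b = 0.50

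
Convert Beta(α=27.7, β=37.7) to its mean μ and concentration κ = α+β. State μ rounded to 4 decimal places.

κ = α+β = 27.7+37.7 = 65.4; μ = α/κ = 27.7/65.4 = 0.4235.

μ = 0.4235, κ = 65.4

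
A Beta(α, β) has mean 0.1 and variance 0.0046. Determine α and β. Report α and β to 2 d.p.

By moment matching, α+β = μ(1−μ)/σ² − 1 = (0.1·0.9)/0.0046 − 1 = 19.5652 − 1 = 18.5652.
Since α/(α+β) = μ, α = 0.1·18.5652 = 1.86 and β = 0.9·18.5652 = 16.71.

α = 1.86, β = 16.71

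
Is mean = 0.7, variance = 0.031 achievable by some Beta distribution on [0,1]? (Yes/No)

A Beta with mean μ has variance μ(1−μ)/(α+β+1) < μ(1−μ).
Here μ(1−μ) = 0.7×0.3 = 0.21, and 0.031 < 0.21.

Yes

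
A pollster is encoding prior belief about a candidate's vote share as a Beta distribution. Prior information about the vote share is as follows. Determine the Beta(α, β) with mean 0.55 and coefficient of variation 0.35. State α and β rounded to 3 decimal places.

α = 3.123, β = 2.556

σ = CV·μ = 0.35×0.55 = 0.19250, so σ² = 0.037056.
s+1 = μ(1−μ)/σ² = 0.2475/0.037056 = 6.6790, so s = α+β = 5.6790.
α = μs = 3.123, β = (1−μ)s = 2.556.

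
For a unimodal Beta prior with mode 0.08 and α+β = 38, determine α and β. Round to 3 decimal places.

α = 3.880, β = 34.120

Mode = (α−1)/(κ−2) with κ = α+β, so α−1 = 0.08·36 = 2.880.
α = 3.880; β = κ − α = 34.120.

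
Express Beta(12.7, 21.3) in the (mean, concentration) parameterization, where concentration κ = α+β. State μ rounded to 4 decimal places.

κ = α+β = 12.7+21.3 = 34.0; μ = α/κ = 12.7/34.0 = 0.3735.

μ = 0.3735, κ = 34.0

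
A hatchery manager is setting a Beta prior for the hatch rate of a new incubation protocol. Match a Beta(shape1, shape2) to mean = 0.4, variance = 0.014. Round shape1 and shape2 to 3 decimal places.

Let s = shape1+shape2. The Beta variance is μ(1−μ)/(s+1).
So s+1 = μ(1−μ)/σ² = (0.4×0.6)/0.014 = 0.24/0.014 = 17.1429, giving s = 16.1429.
Then shape1 = μs = 0.4×16.1429 = 6.457 and shape2 = (1−μ)s = 0.6×16.1429 = 9.686.

shape1 = 6.457, shape2 = 9.686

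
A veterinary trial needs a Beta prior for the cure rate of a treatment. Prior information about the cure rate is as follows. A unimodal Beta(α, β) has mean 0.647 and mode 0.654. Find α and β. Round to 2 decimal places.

α = 28.47, β = 15.53

Let s = α+β. Mean gives α = μs = 0.647s; mode gives (α−1)/(s−2) = 0.654.
Substituting: 0.647s − 1 = 0.654(s−2) = 0.654s − 1.308, so -0.007s = -0.308 and s = 44.0000.
Then α = 0.647×44.0000 = 28.47 and β = s−α = 15.53.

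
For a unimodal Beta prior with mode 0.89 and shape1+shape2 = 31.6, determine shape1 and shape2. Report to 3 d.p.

shape1 = 27.344, shape2 = 4.256

Since the density peak of Beta(shape1,shape2) is at (shape1−1)/(shape1+shape2−2),
shape1 = 1 + 0.89(31.6−2) = 27.344 and shape2 = 31.6 − 27.344 = 4.256.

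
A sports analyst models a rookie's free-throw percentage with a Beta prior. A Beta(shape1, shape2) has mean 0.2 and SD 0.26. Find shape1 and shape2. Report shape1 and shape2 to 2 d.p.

First σ² = 0.0676. Setting shape1 = μn, shape2 = (1−μ)n with n = shape1+shape2,
μ(1−μ)/(n+1) = 0.0676 ⇒ n+1 = 0.16/0.0676 = 2.3669 ⇒ n = 1.3669.
Hence shape1 = 0.2×1.3669 = 0.27, shape2 = 0.8×1.3669 = 1.09.

shape1 = 0.27, shape2 = 1.09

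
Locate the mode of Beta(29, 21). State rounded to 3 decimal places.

0.583

The density x^(α−1)(1−x)^(β−1) is maximised at (α−1)/(α+β−2) = 28/48 = 0.583.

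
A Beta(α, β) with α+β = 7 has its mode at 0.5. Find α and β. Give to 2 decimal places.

α = 3.50, β = 3.50

Since the density peak of Beta(α,β) is at (α−1)/(α+β−2),
α = 1 + 0.5(7−2) = 3.50 and β = 7 − 3.50 = 3.50.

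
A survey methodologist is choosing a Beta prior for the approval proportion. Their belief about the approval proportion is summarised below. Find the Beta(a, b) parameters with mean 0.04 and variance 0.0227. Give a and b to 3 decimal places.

Write ν = a+b; then a = μν and Var = μ(1−μ)/(ν+1).
ν = μ(1−μ)/Var − 1 = 0.0384/0.0227 − 1 = 0.6916.
a = 0.04·0.6916 = 0.028, b = 0.96·0.6916 = 0.664.

a = 0.028, b = 0.664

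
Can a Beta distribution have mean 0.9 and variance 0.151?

The Beta variance bound is σ² < μ(1−μ).
Here μ(1−μ) = 0.9×0.1 = 0.09, and 0.151 ≥ 0.09.

No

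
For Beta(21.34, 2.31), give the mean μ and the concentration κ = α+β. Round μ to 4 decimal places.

μ = 0.9023, κ = 23.65

κ = α+β = 21.34+2.31 = 23.65; μ = α/κ = 21.34/23.65 = 0.9023.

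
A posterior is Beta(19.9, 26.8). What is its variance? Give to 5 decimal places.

μ = 19.9/46.7 = 0.426124; Var = μ(1−μ)/(α+β+1) = 0.2445424/47.7 = 0.00513.

0.00513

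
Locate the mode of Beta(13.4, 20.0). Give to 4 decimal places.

0.3949

With α,β > 1, mode = (α−1)/(α+β−2) = 12.4/31.4 = 0.3949.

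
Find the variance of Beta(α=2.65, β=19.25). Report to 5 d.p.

0.00464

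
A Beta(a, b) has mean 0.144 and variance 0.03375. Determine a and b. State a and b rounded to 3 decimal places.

a = 0.382, b = 2.270

By moment matching, a+b = μ(1−μ)/σ² − 1 = (0.144·0.856)/0.03375 − 1 = 3.6523 − 1 = 2.6523.
Since a/(a+b) = μ, a = 0.144·2.6523 = 0.382 and b = 0.856·2.6523 = 2.270.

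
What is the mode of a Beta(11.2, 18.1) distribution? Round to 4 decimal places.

The density x^(α−1)(1−x)^(β−1) is maximised at (α−1)/(α+β−2) = 10.2/27.3 = 0.3736.

0.3736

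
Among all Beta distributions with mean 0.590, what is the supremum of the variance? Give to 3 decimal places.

0.242

Var = μ(1−μ)/(α+β+1), which approaches μ(1−μ) as α+β → 0.
So the supremum is μ(1−μ) = 0.590×0.410 = 0.242.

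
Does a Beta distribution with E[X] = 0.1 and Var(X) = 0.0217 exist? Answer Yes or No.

Yes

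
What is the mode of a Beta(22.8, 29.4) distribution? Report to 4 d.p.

With α,β > 1, mode = (α−1)/(α+β−2) = 21.8/50.2 = 0.4343.

0.4343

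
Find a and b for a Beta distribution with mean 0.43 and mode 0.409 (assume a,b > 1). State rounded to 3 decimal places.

With s = a+b: μ = a/s and mode = (a−1)/(s−2). Eliminating a = μs,
μs − 1 = m(s−2) ⇒ s(μ−m) = 1−2m ⇒ s = 0.182/0.021 = 8.6667.
So a = μs = 3.727, b = (1−μ)s = 4.940.

a = 3.727, b = 4.940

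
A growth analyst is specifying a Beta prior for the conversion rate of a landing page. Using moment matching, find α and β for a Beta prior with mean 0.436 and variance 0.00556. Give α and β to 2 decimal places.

α = 18.85, β = 24.38

By moment matching, α+β = μ(1−μ)/σ² − 1 = (0.436·0.564)/0.00556 − 1 = 44.2273 − 1 = 43.2273.
Since α/(α+β) = μ, α = 0.436·43.2273 = 18.85 and β = 0.564·43.2273 = 24.38.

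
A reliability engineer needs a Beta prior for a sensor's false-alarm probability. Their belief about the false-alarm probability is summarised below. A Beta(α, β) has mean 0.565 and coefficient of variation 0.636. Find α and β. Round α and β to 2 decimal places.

σ = CV·μ = 0.636×0.565 = 0.35934, so σ² = 0.129125.
s+1 = μ(1−μ)/σ² = 0.245775/0.129125 = 1.9034, so s = α+β = 0.9034.
α = μs = 0.51, β = (1−μ)s = 0.39.

α = 0.51, β = 0.39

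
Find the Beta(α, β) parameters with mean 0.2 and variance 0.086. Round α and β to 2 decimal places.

α = 0.17, β = 0.69

Write ν = α+β; then α = μν and Var = μ(1−μ)/(ν+1).
ν = μ(1−μ)/Var − 1 = 0.16/0.086 − 1 = 0.8605.
α = 0.2·0.8605 = 0.17, β = 0.8·0.8605 = 0.69.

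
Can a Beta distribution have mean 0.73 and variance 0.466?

No

A Beta with mean μ has variance μ(1−μ)/(α+β+1) < μ(1−μ).
Here μ(1−μ) = 0.73×0.27 = 0.1971, and 0.466 ≥ 0.1971.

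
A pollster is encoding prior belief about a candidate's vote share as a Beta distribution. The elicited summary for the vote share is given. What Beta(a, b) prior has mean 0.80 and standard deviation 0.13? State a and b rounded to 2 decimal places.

a = 6.77, b = 1.69

First σ² = 0.0169. Setting a = μn, b = (1−μ)n with n = a+b,
μ(1−μ)/(n+1) = 0.0169 ⇒ n+1 = 0.1600/0.0169 = 9.4675 ⇒ n = 8.4675.
Hence a = 0.80×8.4675 = 6.77, b = 0.20×8.4675 = 1.69.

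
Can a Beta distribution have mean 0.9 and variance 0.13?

For any Beta, Var(X) < E[X]·(1−E[X]).
Here μ(1−μ) = 0.9×0.1 = 0.09, and 0.13 ≥ 0.09.

No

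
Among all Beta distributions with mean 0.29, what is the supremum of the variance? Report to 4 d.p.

0.2059

Var = μ(1−μ)/(α+β+1), which approaches μ(1−μ) as α+β → 0.
So the supremum is μ(1−μ) = 0.29×0.71 = 0.2059.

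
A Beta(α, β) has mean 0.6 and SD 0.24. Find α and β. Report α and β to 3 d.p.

α = 1.900, β = 1.267

Variance = 0.24² = 0.0576. The moment-matching identity α+β = μ(1−μ)/Var − 1 gives
α+β = 0.24/0.0576 − 1 = 3.1667, so α = μ·3.1667 = 1.900 and β = (1−μ)·3.1667 = 1.267.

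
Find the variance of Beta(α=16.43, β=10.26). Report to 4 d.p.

α+β = 26.69 and αβ = 168.5718, so Var = αβ/[(α+β)²(α+β+1)] = 168.5718/19725.140409 = 0.0085.

0.0085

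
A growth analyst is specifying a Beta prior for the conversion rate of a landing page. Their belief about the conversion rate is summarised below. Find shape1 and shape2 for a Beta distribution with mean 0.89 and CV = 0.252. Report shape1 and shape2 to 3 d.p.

shape1 = 0.842, shape2 = 0.104

Var = (CV·μ)² = (0.252×0.89)² = 0.050302.
shape1+shape2 = μ(1−μ)/Var − 1 = 0.0979/0.050302 − 1 = 0.9463.
Thus shape1 = 0.89·0.9463 = 0.842 and shape2 = 0.11·0.9463 = 0.104.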